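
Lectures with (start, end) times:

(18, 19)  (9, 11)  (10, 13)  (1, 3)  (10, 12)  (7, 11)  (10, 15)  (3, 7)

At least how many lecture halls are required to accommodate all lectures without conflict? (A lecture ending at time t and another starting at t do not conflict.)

5

starts: [1, 3, 7, 9, 10, 10, 10, 18]
ends:   [3, 7, 11, 11, 12, 13, 15, 19]
s1→1 e3→0 s3→1 e7→0 s7→1 s9→2 s10→3 s10→4 s10→5  — peak 5.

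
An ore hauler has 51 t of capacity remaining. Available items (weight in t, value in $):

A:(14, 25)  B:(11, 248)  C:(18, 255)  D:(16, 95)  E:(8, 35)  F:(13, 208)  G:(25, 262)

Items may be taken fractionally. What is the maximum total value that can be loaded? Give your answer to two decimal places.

Ratios (sorted): B 22.55, F 16.00, C 14.17, G 10.48, D 5.94, E 4.38, A 1.79
take B (11 @ 248); take F (13 @ 208); take C (18 @ 255); take 9/25 of G → 94.32. Capacity used 51/51.
Total value = 805.32

805.32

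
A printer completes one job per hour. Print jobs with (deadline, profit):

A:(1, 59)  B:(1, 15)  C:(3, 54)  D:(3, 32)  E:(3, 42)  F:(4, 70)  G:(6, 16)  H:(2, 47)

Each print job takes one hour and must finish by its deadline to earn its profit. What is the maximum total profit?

246

Sort by profit descending; place each in the latest free slot ≤ its deadline.
Profit order: F=70 A=59 C=54 H=47 E=42 D=32 G=16 B=15
Assign: F→slot 4, A→slot 1, C→slot 3, H→slot 2, E skipped, D skipped, G→slot 6, B skipped.
Slots: [1:A] [2:H] [3:C] [4:F] [6:G]
Profit = 59 + 47 + 54 + 70 + 16 = 246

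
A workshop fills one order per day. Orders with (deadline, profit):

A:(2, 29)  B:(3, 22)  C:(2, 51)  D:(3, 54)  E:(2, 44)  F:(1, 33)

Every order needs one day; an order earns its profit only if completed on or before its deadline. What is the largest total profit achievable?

149

Take jobs in profit order; each goes to the latest open slot no later than its deadline.
Profit order: D=54 C=51 E=44 F=33 A=29 B=22
Assign: D→slot 3, C→slot 2, E→slot 1, F skipped, A skipped, B skipped.
Slots: [1:E] [2:C] [3:D]
Profit = 44 + 51 + 54 = 149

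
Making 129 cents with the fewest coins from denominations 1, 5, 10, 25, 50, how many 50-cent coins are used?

129 = 2×50 + 1×25 + 4×1
Count of 50: 2

2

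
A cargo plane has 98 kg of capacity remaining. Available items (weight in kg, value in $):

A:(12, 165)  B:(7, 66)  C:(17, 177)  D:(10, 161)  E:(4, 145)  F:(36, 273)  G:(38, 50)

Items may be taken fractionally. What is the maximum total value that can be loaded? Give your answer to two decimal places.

1002.79

Sort by value per unit weight and fill in that order.
Order: E (145/4=36.25) > D (161/10=16.10) > A (165/12=13.75) > C (177/17=10.41) > B (66/7=9.43) > F (273/36=7.58) > G (50/38=1.32)
Fill: take E (4 @ 145) → take D (10 @ 161) → take A (12 @ 165) → take C (17 @ 177) → take B (7 @ 66) → take F (36 @ 273) → take 12/38 of G → 15.79; 98/98 used.
Total value = 1002.79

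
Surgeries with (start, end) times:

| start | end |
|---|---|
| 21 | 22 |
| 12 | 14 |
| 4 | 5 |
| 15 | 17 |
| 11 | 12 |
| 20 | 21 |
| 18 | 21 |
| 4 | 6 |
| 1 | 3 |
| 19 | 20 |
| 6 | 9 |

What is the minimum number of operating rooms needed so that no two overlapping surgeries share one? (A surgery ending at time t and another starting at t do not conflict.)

Events (time:±→running): 1:+→1 3:-→0 4:+→1 4:+→2 … peak 2.

2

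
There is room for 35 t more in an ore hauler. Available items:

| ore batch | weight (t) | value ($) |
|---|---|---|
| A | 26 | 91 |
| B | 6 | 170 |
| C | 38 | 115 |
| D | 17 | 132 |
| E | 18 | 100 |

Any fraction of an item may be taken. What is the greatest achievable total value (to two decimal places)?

Order: B (170/6=28.33) > D (132/17=7.76) > E (100/18=5.56) > A (91/26=3.50) > C (115/38=3.03)
Fill: take B (6 @ 170) → take D (17 @ 132) → take 12/18 of E → 66.67; 35/35 used.
Total value = 368.67

368.67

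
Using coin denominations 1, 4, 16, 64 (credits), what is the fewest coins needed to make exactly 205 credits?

Use the largest denomination that fits, subtract, and repeat.
205 − 3×64→13 − 3×4→1 − 1×1→0
Total coins = 3 + 3 + 1 = 7

7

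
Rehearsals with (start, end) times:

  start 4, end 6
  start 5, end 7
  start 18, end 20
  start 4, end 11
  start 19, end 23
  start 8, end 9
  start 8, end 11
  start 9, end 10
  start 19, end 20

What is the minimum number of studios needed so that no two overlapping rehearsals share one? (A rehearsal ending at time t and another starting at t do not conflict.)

Events (time:±→running): 4:+→1 4:+→2 5:+→3 … peak 3.

3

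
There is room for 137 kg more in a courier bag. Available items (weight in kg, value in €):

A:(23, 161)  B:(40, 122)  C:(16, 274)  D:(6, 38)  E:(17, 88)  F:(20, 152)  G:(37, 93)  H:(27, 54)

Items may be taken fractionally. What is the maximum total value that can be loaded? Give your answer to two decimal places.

Sort by value per unit weight and fill in that order.
Order: C (274/16=17.12) > F (152/20=7.60) > A (161/23=7.00) > D (38/6=6.33) > E (88/17=5.18) > B (122/40=3.05) > G (93/37=2.51) > H (54/27=2.00)
Fill: take C (16 @ 274) → take F (20 @ 152) → take A (23 @ 161) → take D (6 @ 38) → take E (17 @ 88) → take B (40 @ 122) → take 15/37 of G → 37.70; 137/137 used.
Total value = 872.70

872.70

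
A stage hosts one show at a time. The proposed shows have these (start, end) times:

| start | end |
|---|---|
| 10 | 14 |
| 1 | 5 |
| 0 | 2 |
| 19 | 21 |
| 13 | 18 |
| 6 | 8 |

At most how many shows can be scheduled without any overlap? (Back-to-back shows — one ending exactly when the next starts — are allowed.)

4

Greedy by earliest finish: after sorting by end time, pick each interval compatible with the last pick.
By end time: (0,2), (1,5), (6,8), (10,14), (13,18), (19,21).
Pick (0,2); next start ≥ 2 → (6,8); next start ≥ 8 → (10,14); next start ≥ 14 → (19,21).
Selected 4 shows.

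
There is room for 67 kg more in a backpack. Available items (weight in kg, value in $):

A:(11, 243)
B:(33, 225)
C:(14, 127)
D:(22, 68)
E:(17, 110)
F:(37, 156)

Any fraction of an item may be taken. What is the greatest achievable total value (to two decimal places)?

Ratios (sorted): A 22.09, C 9.07, B 6.82, E 6.47, F 4.22, D 3.09
take A (11 @ 243); take C (14 @ 127); take B (33 @ 225); take 9/17 of E → 58.24. Capacity used 67/67.
Total value = 653.24

653.24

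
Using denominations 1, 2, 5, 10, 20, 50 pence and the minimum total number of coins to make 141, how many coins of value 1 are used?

1

141 − 2×50→41 − 2×20→1 − 1×1→0
Count of 1: 1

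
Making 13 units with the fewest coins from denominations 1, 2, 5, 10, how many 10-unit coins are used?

1

Use the largest denomination that fits, subtract, and repeat.
13 − 1×10→3 − 1×2→1 − 1×1→0
Count of 10: 1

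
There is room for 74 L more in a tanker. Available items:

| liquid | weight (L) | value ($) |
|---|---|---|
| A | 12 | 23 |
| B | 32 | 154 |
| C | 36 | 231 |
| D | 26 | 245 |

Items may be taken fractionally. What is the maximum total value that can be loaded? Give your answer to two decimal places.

Greedy by value/weight ratio, highest first.
Order: D (245/26=9.42) > C (231/36=6.42) > B (154/32=4.81) > A (23/12=1.92)
Fill: take D (26 @ 245) → take C (36 @ 231) → take 12/32 of B → 57.75; 74/74 used.
Total value = 533.75

533.75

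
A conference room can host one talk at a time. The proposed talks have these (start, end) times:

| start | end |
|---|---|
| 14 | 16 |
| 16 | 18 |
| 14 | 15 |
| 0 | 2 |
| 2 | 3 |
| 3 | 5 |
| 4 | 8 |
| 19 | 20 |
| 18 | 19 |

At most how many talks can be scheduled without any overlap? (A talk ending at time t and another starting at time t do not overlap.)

7

By end time: (0,2), (2,3), (3,5), (4,8), (14,15), (14,16), (16,18), (18,19), (19,20).
Pick (0,2); next start ≥ 2 → (2,3); next start ≥ 3 → (3,5); next start ≥ 5 → (14,15); next start ≥ 15 → (16,18); next start ≥ 18 → (18,19); next start ≥ 19 → (19,20).
Selected 7 talks.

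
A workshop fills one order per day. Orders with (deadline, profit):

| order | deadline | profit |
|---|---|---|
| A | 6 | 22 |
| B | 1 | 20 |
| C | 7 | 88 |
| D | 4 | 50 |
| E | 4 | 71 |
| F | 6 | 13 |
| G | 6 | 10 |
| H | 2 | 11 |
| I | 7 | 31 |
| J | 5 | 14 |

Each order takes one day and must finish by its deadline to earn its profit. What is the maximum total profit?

296

By profit: C(d7,88), E(d4,71), D(d4,50), I(d7,31), A(d6,22), B(d1,20), J(d5,14), F(d6,13), H(d2,11), G(d6,10)
C→slot 7; E→slot 4; D→slot 3; I→slot 6; A→slot 5; B→slot 1; J→slot 2; F skipped; H skipped; G skipped.
Profit = 20 + 14 + 50 + 71 + 22 + 31 + 88 = 296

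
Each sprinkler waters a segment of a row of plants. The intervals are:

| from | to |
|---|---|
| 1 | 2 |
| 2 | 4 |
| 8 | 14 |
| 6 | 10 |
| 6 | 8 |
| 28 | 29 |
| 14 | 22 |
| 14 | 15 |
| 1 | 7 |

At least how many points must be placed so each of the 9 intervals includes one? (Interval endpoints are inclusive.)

Sort by right endpoint; whenever an interval is uncovered, place a point at its right end.
Sorted: [1,2] [2,4] [1,7] [6,8] [6,10] [8,14] [14,15] [14,22] [28,29]
{[1,2],[2,4],[1,7]} hit by 2; {[6,8],[6,10],[8,14]} hit by 8; {[14,15],[14,22]} hit by 15; {[28,29]} hit by 29.
Points: 2, 8, 15, 29 (4 total).

4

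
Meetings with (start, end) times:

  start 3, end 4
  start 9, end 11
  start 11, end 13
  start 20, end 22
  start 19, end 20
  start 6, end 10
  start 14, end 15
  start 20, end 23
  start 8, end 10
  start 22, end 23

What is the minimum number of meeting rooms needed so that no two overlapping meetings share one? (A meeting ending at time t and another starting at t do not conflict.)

3

The answer is the maximum number of intervals overlapping at any instant.
Events (time:±→running): 3:+→1 4:-→0 6:+→1 8:+→2 9:+→3 … peak 3.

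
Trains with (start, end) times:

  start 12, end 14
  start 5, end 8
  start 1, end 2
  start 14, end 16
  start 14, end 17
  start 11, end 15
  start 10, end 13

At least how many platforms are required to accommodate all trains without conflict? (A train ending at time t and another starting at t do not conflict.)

3

Events (time:±→running): 1:+→1 2:-→0 5:+→1 8:-→0 10:+→1 11:+→2 12:+→3 … peak 3.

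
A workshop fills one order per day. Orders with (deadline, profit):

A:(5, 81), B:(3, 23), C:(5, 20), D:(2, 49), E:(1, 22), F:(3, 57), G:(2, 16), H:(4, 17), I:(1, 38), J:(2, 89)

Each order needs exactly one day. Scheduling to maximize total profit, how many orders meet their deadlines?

Sort by profit descending; place each in the latest free slot ≤ its deadline.
By profit: J(d2,89), A(d5,81), F(d3,57), D(d2,49), I(d1,38), B(d3,23), E(d1,22), C(d5,20), H(d4,17), G(d2,16)
J→slot 2; A→slot 5; F→slot 3; D→slot 1; I skipped; B skipped; E skipped; C→slot 4; H skipped; G skipped.
5 of 10 scheduled.

5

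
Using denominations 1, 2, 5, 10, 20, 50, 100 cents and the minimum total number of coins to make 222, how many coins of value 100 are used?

2

Greedy: take as many of the largest coin as possible, then repeat with the remainder.
222 − 2×100→22 − 1×20→2 − 1×2→0
Count of 100: 2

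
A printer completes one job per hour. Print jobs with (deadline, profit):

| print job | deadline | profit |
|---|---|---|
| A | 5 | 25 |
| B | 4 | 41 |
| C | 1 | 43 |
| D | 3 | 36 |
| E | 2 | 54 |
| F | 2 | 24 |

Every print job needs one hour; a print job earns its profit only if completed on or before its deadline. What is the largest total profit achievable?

Sort by profit descending; place each in the latest free slot ≤ its deadline.
Profit order: E=54 C=43 B=41 D=36 A=25 F=24
Assign: E→slot 2, C→slot 1, B→slot 4, D→slot 3, A→slot 5, F skipped.
Slots: [1:C] [2:E] [3:D] [4:B] [5:A]
Profit = 43 + 54 + 36 + 41 + 25 = 199

199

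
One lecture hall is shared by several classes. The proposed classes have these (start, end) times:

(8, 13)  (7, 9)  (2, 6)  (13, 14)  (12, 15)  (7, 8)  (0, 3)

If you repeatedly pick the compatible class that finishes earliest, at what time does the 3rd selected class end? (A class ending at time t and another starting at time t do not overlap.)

13

By end time: (0,3), (2,6), (7,8), (7,9), (8,13), (13,14), (12,15).
Pick (0,3); next start ≥ 3 → (7,8); next start ≥ 8 → (8,13); next start ≥ 13 → (13,14).
Selected: (0,3) (7,8) (8,13) (13,14)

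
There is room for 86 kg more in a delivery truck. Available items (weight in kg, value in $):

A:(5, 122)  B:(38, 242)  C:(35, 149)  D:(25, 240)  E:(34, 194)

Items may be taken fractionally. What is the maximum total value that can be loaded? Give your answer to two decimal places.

706.71

Sort by value per unit weight and fill in that order.
Order: A (122/5=24.40) > D (240/25=9.60) > B (242/38=6.37) > E (194/34=5.71) > C (149/35=4.26)
Fill: take A (5 @ 122) → take D (25 @ 240) → take B (38 @ 242) → take 18/34 of E → 102.71; 86/86 used.
Total value = 706.71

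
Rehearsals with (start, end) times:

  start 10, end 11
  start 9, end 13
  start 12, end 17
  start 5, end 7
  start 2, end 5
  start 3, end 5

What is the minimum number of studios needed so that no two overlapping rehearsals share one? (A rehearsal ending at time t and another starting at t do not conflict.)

2

starts: [2, 3, 5, 9, 10, 12]
ends:   [5, 5, 7, 11, 13, 17]
s2→1 s3→2  — peak 2.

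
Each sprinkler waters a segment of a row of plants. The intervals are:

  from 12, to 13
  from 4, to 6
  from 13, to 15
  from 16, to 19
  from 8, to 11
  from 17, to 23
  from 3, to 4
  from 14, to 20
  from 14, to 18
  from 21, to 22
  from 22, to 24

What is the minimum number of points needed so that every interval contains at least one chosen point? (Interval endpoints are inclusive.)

5

Sort by right endpoint; whenever an interval is uncovered, place a point at its right end.
By right end: [3,4]  [4,6]  [8,11]  [12,13]  [13,15]  [14,18]  [16,19]  [14,20]  [21,22]  [17,23]  [22,24]
[3,4] uncovered → point at 4; [8,11] uncovered → point at 11; [12,13] uncovered → point at 13; [14,18] uncovered → point at 18; [21,22] uncovered → point at 22.
Points: 4, 11, 13, 18, 22 (5 total).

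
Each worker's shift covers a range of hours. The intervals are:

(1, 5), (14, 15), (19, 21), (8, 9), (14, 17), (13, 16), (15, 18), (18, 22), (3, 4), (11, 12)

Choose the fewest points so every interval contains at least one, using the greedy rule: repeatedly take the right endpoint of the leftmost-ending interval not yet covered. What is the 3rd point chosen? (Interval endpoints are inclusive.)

Sort by right endpoint; whenever an interval is uncovered, place a point at its right end.
By right end: [3,4]  [1,5]  [8,9]  [11,12]  [14,15]  [13,16]  [14,17]  [15,18]  [19,21]  [18,22]
[3,4] uncovered → point at 4; [8,9] uncovered → point at 9; [11,12] uncovered → point at 12; [14,15] uncovered → point at 15; [19,21] uncovered → point at 21.
Points: 4, 9, 12, 15, 21 (5 total).

12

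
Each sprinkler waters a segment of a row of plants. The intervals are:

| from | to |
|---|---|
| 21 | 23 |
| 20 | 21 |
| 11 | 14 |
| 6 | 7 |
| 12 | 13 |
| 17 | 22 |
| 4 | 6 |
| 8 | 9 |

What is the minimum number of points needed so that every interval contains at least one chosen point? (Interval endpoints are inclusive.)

4

Process intervals by earliest right end; each time one isn't hit yet, stab at its right endpoint.
Sorted: [4,6] [6,7] [8,9] [12,13] [11,14] [20,21] [17,22] [21,23]
{[4,6],[6,7]} hit by 6; {[8,9]} hit by 9; {[12,13],[11,14]} hit by 13; {[20,21],[17,22],[21,23]} hit by 21.
Points: 6, 9, 13, 21 (4 total).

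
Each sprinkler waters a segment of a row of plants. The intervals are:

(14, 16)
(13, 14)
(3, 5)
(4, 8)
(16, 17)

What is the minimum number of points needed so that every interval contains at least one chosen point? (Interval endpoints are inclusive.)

3

Process intervals by earliest right end; each time one isn't hit yet, stab at its right endpoint.
By right end: [3,5]  [4,8]  [13,14]  [14,16]  [16,17]
[3,5] uncovered → point at 5; [13,14] uncovered → point at 14; [16,17] uncovered → point at 17.
Points: 5, 14, 17 (3 total).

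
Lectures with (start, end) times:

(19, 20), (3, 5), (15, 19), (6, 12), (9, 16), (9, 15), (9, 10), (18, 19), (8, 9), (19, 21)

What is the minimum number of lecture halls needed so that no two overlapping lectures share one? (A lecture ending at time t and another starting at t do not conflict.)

starts: [3, 6, 8, 9, 9, 9, 15, 18, 19, 19]
ends:   [5, 9, 10, 12, 15, 16, 19, 19, 20, 21]
s3→1 e5→0 s6→1 s8→2 e9→1 s9→2 s9→3 s9→4  — peak 4.

4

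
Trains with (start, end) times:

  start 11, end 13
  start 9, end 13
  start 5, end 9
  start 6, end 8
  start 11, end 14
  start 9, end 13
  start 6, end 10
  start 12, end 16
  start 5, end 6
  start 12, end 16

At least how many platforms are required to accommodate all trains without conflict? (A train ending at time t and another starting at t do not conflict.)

starts: [5, 5, 6, 6, 9, 9, 11, 11, 12, 12]
ends:   [6, 8, 9, 10, 13, 13, 13, 14, 16, 16]
s5→1 s5→2 e6→1 s6→2 s6→3 e8→2 e9→1 s9→2 s9→3 e10→2 s11→3 s11→4 s12→5 s12→6  — peak 6.

6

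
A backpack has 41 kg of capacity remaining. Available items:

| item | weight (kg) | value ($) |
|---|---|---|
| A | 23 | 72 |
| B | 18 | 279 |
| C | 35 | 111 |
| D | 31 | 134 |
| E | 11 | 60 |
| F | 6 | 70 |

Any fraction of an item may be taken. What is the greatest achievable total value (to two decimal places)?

434.94

Order: B (279/18=15.50) > F (70/6=11.67) > E (60/11=5.45) > D (134/31=4.32) > C (111/35=3.17) > A (72/23=3.13)
Fill: take B (18 @ 279) → take F (6 @ 70) → take E (11 @ 60) → take 6/31 of D → 25.94; 41/41 used.
Total value = 434.94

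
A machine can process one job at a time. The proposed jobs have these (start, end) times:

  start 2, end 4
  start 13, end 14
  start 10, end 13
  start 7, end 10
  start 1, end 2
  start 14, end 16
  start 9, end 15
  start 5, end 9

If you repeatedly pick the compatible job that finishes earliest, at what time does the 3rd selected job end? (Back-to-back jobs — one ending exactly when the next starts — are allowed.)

9

Greedy by earliest finish: after sorting by end time, pick each interval compatible with the last pick.
Sorted by end: (1,2)  (2,4)  (5,9)  (7,10)  (10,13)  (13,14)  (9,15)  (14,16)
take (1,2); take (2,4); take (5,9); skip (7,10); take (10,13); take (13,14); take (14,16).
Selected: (1,2) (2,4) (5,9) (10,13) (13,14) (14,16)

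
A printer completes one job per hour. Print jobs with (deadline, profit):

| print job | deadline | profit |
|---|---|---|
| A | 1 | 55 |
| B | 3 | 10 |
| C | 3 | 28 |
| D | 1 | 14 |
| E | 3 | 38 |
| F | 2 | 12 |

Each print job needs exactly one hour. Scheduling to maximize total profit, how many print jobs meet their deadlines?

Take jobs in profit order; each goes to the latest open slot no later than its deadline.
Profit order: A=55 E=38 C=28 D=14 F=12 B=10
Assign: A→slot 1, E→slot 3, C→slot 2, D skipped, F skipped, B skipped.
Slots: [1:A] [2:C] [3:E]
3 of 6 scheduled.

3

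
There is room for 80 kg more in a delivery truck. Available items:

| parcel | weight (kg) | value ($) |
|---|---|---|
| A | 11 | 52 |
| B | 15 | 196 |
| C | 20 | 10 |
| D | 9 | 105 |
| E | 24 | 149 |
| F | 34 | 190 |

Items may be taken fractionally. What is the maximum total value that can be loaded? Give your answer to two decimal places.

Ratios (sorted): B 13.07, D 11.67, E 6.21, F 5.59, A 4.73, C 0.50
take B (15 @ 196); take D (9 @ 105); take E (24 @ 149); take 32/34 of F → 178.82. Capacity used 80/80.
Total value = 628.82

628.82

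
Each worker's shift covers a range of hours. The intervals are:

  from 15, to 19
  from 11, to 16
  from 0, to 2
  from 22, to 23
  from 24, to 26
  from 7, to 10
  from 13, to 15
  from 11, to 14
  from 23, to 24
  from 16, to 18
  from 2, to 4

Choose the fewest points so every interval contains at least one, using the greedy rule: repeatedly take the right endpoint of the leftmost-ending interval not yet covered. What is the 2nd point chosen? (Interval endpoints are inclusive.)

Process intervals by earliest right end; each time one isn't hit yet, stab at its right endpoint.
Sorted: [0,2] [2,4] [7,10] [11,14] [13,15] [11,16] [16,18] [15,19] [22,23] [23,24] [24,26]
{[0,2],[2,4]} hit by 2; {[7,10]} hit by 10; {[11,14],[13,15],[11,16]} hit by 14; {[16,18],[15,19]} hit by 18; {[22,23],[23,24]} hit by 23; {[24,26]} hit by 26.
Points: 2, 10, 14, 18, 23, 26 (6 total).

10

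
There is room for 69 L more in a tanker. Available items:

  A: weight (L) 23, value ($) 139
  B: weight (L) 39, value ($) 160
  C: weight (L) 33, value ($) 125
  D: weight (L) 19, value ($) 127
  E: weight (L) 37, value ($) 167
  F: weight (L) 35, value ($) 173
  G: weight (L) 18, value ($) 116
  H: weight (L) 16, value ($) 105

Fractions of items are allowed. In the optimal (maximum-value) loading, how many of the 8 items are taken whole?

3

Sort by value per unit weight and fill in that order.
Ratios (sorted): D 6.68, H 6.56, G 6.44, A 6.04, F 4.94, E 4.51, B 4.10, C 3.79
take D (19 @ 127); take H (16 @ 105); take G (18 @ 116); take 16/23 of A → 96.70. Capacity used 69/69.
3 item(s) taken whole; one partial (take 16/23 of A).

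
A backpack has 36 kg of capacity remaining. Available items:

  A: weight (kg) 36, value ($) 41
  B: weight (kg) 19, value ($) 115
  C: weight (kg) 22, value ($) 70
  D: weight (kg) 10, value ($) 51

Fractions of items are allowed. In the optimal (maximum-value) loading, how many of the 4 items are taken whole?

Order: B (115/19=6.05) > D (51/10=5.10) > C (70/22=3.18) > A (41/36=1.14)
Fill: take B (19 @ 115) → take D (10 @ 51) → take 7/22 of C → 22.27; 36/36 used.
2 item(s) taken whole; one partial (take 7/22 of C).

2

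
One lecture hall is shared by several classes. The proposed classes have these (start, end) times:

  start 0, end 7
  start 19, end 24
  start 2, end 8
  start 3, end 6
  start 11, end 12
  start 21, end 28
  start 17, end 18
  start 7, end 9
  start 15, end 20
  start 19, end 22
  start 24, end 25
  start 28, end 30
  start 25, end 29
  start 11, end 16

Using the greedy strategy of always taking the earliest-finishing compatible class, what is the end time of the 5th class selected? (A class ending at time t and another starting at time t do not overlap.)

22

Sort by end time and greedily take each interval whose start is ≥ the last chosen end.
By end time: (3,6), (0,7), (2,8), (7,9), (11,12), (11,16), (17,18), (15,20), (19,22), (19,24), (24,25), (21,28), (25,29), (28,30).
Pick (3,6); next start ≥ 6 → (7,9); next start ≥ 9 → (11,12); next start ≥ 12 → (17,18); next start ≥ 18 → (19,22); next start ≥ 22 → (24,25); next start ≥ 25 → (25,29).
Selected: (3,6) (7,9) (11,12) (17,18) (19,22) (24,25) (25,29)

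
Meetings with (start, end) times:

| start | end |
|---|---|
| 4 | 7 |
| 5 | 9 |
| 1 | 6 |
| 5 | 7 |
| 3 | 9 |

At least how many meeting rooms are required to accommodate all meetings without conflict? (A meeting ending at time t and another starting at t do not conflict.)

The answer is the maximum number of intervals overlapping at any instant.
starts: [1, 3, 4, 5, 5]
ends:   [6, 7, 7, 9, 9]
s1→1 s3→2 s4→3 s5→4 s5→5  — peak 5.

5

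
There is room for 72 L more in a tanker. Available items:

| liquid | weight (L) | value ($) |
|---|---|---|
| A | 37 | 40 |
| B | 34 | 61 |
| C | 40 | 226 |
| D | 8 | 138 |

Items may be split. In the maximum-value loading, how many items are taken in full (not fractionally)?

Greedy by value/weight ratio, highest first.
Order: D (138/8=17.25) > C (226/40=5.65) > B (61/34=1.79) > A (40/37=1.08)
Fill: take D (8 @ 138) → take C (40 @ 226) → take 24/34 of B → 43.06; 72/72 used.
2 item(s) taken whole; one partial (take 24/34 of B).

2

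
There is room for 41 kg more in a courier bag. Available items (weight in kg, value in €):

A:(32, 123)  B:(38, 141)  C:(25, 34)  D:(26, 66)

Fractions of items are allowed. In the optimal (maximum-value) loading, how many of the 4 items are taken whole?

1

Greedy by value/weight ratio, highest first.
Ratios (sorted): A 3.84, B 3.71, D 2.54, C 1.36
take A (32 @ 123); take 9/38 of B → 33.39. Capacity used 41/41.
1 item(s) taken whole; one partial (take 9/38 of B).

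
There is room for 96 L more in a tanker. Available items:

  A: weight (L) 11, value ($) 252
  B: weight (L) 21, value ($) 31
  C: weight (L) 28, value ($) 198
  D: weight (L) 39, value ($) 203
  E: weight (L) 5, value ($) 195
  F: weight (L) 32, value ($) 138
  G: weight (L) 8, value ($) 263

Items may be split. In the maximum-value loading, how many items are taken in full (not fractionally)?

Sort by value per unit weight and fill in that order.
Order: E (195/5=39.00) > G (263/8=32.88) > A (252/11=22.91) > C (198/28=7.07) > D (203/39=5.21) > F (138/32=4.31) > B (31/21=1.48)
Fill: take E (5 @ 195) → take G (8 @ 263) → take A (11 @ 252) → take C (28 @ 198) → take D (39 @ 203) → take 5/32 of F → 21.56; 96/96 used.
5 item(s) taken whole; one partial (take 5/32 of F).

5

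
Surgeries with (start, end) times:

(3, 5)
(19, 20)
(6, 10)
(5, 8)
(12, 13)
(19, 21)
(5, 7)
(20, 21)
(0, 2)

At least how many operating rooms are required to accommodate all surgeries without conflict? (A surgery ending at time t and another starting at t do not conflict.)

3

starts: [0, 3, 5, 5, 6, 12, 19, 19, 20]
ends:   [2, 5, 7, 8, 10, 13, 20, 21, 21]
s0→1 e2→0 s3→1 e5→0 s5→1 s5→2 s6→3  — peak 3.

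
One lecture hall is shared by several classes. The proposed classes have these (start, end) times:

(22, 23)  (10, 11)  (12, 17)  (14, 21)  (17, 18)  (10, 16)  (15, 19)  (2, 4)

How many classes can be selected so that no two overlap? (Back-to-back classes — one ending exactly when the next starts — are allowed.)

5

Sort by end time and greedily take each interval whose start is ≥ the last chosen end.
By end time: (2,4), (10,11), (10,16), (12,17), (17,18), (15,19), (14,21), (22,23).
Pick (2,4); next start ≥ 4 → (10,11); next start ≥ 11 → (12,17); next start ≥ 17 → (17,18); next start ≥ 18 → (22,23).
Selected 5 classes.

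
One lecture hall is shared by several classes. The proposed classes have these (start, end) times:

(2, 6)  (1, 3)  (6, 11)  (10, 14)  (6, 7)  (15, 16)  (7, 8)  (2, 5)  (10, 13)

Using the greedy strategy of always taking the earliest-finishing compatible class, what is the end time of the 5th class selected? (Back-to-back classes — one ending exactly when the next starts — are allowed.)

16

Order by finish time; keep every interval that doesn't clash with the previous kept one.
Sorted by end: (1,3)  (2,5)  (2,6)  (6,7)  (7,8)  (6,11)  (10,13)  (10,14)  (15,16)
take (1,3); skip (2,5); skip (2,6); take (6,7); take (7,8); skip (6,11); take (10,13); take (15,16).
Selected: (1,3) (6,7) (7,8) (10,13) (15,16)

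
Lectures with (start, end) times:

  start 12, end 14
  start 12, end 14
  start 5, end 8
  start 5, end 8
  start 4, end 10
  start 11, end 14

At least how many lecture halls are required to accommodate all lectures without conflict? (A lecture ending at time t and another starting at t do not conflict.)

The answer is the maximum number of intervals overlapping at any instant.
starts: [4, 5, 5, 11, 12, 12]
ends:   [8, 8, 10, 14, 14, 14]
s4→1 s5→2 s5→3  — peak 3.

3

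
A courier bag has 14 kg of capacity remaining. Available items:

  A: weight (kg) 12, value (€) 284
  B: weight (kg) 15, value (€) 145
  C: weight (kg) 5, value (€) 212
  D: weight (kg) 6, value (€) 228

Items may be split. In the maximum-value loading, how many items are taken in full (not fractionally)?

2

Greedy by value/weight ratio, highest first.
Order: C (212/5=42.40) > D (228/6=38.00) > A (284/12=23.67) > B (145/15=9.67)
Fill: take C (5 @ 212) → take D (6 @ 228) → take 3/12 of A → 71.00; 14/14 used.
2 item(s) taken whole; one partial (take 3/12 of A).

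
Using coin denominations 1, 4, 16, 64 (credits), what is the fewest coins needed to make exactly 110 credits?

8

Use the largest denomination that fits, subtract, and repeat.
110 − 1×64→46 − 2×16→14 − 3×4→2 − 2×1→0
Total coins = 1 + 2 + 3 + 2 = 8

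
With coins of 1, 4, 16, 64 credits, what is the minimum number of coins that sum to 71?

71 = 1×64 + 1×4 + 3×1
Total coins = 1 + 1 + 3 = 5

5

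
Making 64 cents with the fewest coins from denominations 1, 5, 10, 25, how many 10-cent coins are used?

64 − 2×25→14 − 1×10→4 − 4×1→0
Count of 10: 1

1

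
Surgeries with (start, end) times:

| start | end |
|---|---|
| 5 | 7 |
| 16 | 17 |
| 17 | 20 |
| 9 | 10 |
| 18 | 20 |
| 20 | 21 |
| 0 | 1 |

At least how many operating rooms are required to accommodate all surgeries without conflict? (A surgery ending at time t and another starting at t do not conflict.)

2

The answer is the maximum number of intervals overlapping at any instant.
Events (time:±→running): 0:+→1 1:-→0 5:+→1 7:-→0 9:+→1 10:-→0 16:+→1 17:-→0 17:+→1 18:+→2 … peak 2.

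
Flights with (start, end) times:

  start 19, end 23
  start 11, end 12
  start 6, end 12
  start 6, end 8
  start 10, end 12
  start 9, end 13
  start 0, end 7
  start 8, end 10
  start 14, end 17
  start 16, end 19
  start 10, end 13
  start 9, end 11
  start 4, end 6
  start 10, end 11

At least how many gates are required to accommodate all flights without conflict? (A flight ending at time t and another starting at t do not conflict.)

The answer is the maximum number of intervals overlapping at any instant.
Events (time:±→running): 0:+→1 4:+→2 6:-→1 6:+→2 6:+→3 7:-→2 8:-→1 8:+→2 9:+→3 9:+→4 10:-→3 10:+→4 10:+→5 10:+→6 … peak 6.

6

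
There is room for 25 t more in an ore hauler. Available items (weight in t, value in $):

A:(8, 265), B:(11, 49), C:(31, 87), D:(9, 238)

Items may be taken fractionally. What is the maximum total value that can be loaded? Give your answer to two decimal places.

Order: A (265/8=33.12) > D (238/9=26.44) > B (49/11=4.45) > C (87/31=2.81)
Fill: take A (8 @ 265) → take D (9 @ 238) → take 8/11 of B → 35.64; 25/25 used.
Total value = 538.64

538.64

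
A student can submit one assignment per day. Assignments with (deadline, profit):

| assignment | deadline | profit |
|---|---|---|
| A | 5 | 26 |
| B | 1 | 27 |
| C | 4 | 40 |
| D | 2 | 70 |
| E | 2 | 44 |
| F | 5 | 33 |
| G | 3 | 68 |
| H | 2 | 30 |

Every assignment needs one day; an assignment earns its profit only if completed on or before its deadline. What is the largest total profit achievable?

255

By profit: D(d2,70), G(d3,68), E(d2,44), C(d4,40), F(d5,33), H(d2,30), B(d1,27), A(d5,26)
D→slot 2; G→slot 3; E→slot 1; C→slot 4; F→slot 5; H skipped; B skipped; A skipped.
Profit = 44 + 70 + 68 + 40 + 33 = 255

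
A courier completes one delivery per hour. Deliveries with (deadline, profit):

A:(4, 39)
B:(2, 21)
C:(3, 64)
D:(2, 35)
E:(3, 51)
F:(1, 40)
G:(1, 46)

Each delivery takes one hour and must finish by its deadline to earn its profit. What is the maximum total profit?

200

By profit: C(d3,64), E(d3,51), G(d1,46), F(d1,40), A(d4,39), D(d2,35), B(d2,21)
C→slot 3; E→slot 2; G→slot 1; F skipped; A→slot 4; D skipped; B skipped.
Profit = 46 + 51 + 64 + 39 = 200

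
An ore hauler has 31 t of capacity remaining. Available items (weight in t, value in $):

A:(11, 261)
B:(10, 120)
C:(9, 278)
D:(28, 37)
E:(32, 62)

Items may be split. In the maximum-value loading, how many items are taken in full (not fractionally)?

3

Ratios (sorted): C 30.89, A 23.73, B 12.00, E 1.94, D 1.32
take C (9 @ 278); take A (11 @ 261); take B (10 @ 120); take 1/32 of E → 1.94. Capacity used 31/31.
3 item(s) taken whole; one partial (take 1/32 of E).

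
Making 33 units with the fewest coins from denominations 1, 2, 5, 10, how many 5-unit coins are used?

Greedy: take as many of the largest coin as possible, then repeat with the remainder.
33 = 3×10 + 1×2 + 1×1
Count of 5: 0

0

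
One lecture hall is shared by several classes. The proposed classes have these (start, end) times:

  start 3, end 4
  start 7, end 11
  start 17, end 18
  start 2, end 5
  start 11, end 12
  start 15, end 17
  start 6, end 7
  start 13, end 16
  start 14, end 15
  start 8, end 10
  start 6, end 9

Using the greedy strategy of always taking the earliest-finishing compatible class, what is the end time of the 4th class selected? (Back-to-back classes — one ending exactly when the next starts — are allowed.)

12

Sorted by end: (3,4)  (2,5)  (6,7)  (6,9)  (8,10)  (7,11)  (11,12)  (14,15)  (13,16)  (15,17)  (17,18)
take (3,4); skip (2,5); take (6,7); take (8,10); take (11,12); take (14,15); skip (13,16); take (15,17); take (17,18).
Selected: (3,4) (6,7) (8,10) (11,12) (14,15) (15,17) (17,18)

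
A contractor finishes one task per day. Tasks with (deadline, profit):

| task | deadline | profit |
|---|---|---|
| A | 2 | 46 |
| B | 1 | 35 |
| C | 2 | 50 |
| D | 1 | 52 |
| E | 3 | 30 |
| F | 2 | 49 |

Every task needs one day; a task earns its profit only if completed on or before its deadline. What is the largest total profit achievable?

132

Sort by profit descending; place each in the latest free slot ≤ its deadline.
By profit: D(d1,52), C(d2,50), F(d2,49), A(d2,46), B(d1,35), E(d3,30)
D→slot 1; C→slot 2; F skipped; A skipped; B skipped; E→slot 3.
Profit = 52 + 50 + 30 = 132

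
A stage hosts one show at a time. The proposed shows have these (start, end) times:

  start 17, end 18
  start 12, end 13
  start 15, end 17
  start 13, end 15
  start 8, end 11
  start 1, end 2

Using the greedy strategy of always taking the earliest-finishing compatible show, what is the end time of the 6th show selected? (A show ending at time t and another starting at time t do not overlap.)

18

By end time: (1,2), (8,11), (12,13), (13,15), (15,17), (17,18).
Pick (1,2); next start ≥ 2 → (8,11); next start ≥ 11 → (12,13); next start ≥ 13 → (13,15); next start ≥ 15 → (15,17); next start ≥ 17 → (17,18).
Selected: (1,2) (8,11) (12,13) (13,15) (15,17) (17,18)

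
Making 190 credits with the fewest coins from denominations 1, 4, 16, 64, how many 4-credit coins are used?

Greedy: take as many of the largest coin as possible, then repeat with the remainder.
190 = 2×64 + 3×16 + 3×4 + 2×1
Count of 4: 3

3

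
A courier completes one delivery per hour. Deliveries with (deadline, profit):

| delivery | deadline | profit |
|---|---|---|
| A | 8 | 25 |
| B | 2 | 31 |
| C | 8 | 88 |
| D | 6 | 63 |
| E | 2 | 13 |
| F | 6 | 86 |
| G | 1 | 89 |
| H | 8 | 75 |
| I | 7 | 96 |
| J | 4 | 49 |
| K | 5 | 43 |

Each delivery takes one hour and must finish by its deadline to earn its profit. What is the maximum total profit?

Take jobs in profit order; each goes to the latest open slot no later than its deadline.
By profit: I(d7,96), G(d1,89), C(d8,88), F(d6,86), H(d8,75), D(d6,63), J(d4,49), K(d5,43), B(d2,31), A(d8,25), E(d2,13)
I→slot 7; G→slot 1; C→slot 8; F→slot 6; H→slot 5; D→slot 4; J→slot 3; K→slot 2; B skipped; A skipped; E skipped.
Profit = 89 + 43 + 49 + 63 + 75 + 86 + 96 + 88 = 589

589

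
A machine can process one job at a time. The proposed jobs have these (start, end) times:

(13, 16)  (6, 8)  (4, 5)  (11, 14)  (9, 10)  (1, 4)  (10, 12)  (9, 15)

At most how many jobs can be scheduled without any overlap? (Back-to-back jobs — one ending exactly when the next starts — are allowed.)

6

Order by finish time; keep every interval that doesn't clash with the previous kept one.
By end time: (1,4), (4,5), (6,8), (9,10), (10,12), (11,14), (9,15), (13,16).
Pick (1,4); next start ≥ 4 → (4,5); next start ≥ 5 → (6,8); next start ≥ 8 → (9,10); next start ≥ 10 → (10,12); next start ≥ 12 → (13,16).
Selected 6 jobs.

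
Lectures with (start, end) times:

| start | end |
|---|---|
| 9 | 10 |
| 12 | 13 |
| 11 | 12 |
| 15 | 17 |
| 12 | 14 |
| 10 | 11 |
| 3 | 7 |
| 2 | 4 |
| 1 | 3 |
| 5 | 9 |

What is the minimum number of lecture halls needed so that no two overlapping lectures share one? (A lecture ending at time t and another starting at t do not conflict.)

2

starts: [1, 2, 3, 5, 9, 10, 11, 12, 12, 15]
ends:   [3, 4, 7, 9, 10, 11, 12, 13, 14, 17]
s1→1 s2→2  — peak 2.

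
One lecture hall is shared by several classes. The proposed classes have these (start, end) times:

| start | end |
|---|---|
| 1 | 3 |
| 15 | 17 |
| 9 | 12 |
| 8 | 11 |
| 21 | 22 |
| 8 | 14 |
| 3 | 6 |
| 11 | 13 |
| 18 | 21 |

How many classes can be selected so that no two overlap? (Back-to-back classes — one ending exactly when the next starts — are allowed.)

7

Sorted by end: (1,3)  (3,6)  (8,11)  (9,12)  (11,13)  (8,14)  (15,17)  (18,21)  (21,22)
take (1,3); take (3,6); take (8,11); take (11,13); skip (8,14); take (15,17); take (18,21); take (21,22).
Selected 7 classes.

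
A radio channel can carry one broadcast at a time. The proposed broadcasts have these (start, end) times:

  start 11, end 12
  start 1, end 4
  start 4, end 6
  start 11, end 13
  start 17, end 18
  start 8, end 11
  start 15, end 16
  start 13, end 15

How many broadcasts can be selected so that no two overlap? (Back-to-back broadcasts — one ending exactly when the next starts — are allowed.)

7

Sorted by end: (1,4)  (4,6)  (8,11)  (11,12)  (11,13)  (13,15)  (15,16)  (17,18)
take (1,4); take (4,6); take (8,11); take (11,12); take (13,15); take (15,16); take (17,18).
Selected 7 broadcasts.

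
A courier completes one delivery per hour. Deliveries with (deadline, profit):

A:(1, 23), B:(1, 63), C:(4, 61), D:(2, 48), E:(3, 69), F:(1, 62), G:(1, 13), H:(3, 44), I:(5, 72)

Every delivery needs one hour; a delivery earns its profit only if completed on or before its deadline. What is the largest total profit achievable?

Take jobs in profit order; each goes to the latest open slot no later than its deadline.
Profit order: I=72 E=69 B=63 F=62 C=61 D=48 H=44 A=23 G=13
Assign: I→slot 5, E→slot 3, B→slot 1, F skipped, C→slot 4, D→slot 2, H skipped, A skipped, G skipped.
Slots: [1:B] [2:D] [3:E] [4:C] [5:I]
Profit = 63 + 48 + 69 + 61 + 72 = 313

313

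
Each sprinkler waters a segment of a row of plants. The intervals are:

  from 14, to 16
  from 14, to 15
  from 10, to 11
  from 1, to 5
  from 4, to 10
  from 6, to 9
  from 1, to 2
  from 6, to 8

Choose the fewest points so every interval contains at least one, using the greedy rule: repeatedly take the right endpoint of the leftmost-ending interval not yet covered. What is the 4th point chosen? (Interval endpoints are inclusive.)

By right end: [1,2]  [1,5]  [6,8]  [6,9]  [4,10]  [10,11]  [14,15]  [14,16]
[1,2] uncovered → point at 2; [6,8] uncovered → point at 8; [10,11] uncovered → point at 11; [14,15] uncovered → point at 15.
Points: 2, 8, 11, 15 (4 total).

15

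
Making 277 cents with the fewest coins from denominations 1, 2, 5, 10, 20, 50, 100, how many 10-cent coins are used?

Greedy: take as many of the largest coin as possible, then repeat with the remainder.
277 = 2×100 + 1×50 + 1×20 + 1×5 + 1×2
Count of 10: 0

0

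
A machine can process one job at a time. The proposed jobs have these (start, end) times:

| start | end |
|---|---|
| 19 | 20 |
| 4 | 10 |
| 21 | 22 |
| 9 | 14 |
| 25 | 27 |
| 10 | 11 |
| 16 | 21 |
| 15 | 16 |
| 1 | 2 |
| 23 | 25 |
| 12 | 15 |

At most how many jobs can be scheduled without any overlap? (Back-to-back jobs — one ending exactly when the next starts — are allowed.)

Sort by end time and greedily take each interval whose start is ≥ the last chosen end.
By end time: (1,2), (4,10), (10,11), (9,14), (12,15), (15,16), (19,20), (16,21), (21,22), (23,25), (25,27).
Pick (1,2); next start ≥ 2 → (4,10); next start ≥ 10 → (10,11); next start ≥ 11 → (12,15); next start ≥ 15 → (15,16); next start ≥ 16 → (19,20); next start ≥ 20 → (21,22); next start ≥ 22 → (23,25); next start ≥ 25 → (25,27).
Selected 9 jobs.

9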